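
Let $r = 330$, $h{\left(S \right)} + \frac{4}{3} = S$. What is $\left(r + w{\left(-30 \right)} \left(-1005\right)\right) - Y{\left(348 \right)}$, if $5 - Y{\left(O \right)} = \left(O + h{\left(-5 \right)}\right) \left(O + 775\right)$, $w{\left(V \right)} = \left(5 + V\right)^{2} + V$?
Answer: $- \frac{641875}{3} \approx -2.1396 \cdot 10^{5}$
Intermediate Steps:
$h{\left(S \right)} = - \frac{4}{3} + S$
$w{\left(V \right)} = V + \left(5 + V\right)^{2}$
$Y{\left(O \right)} = 5 - \left(775 + O\right) \left(- \frac{19}{3} + O\right)$ ($Y{\left(O \right)} = 5 - \left(O - \frac{19}{3}\right) \left(O + 775\right) = 5 - \left(O - \frac{19}{3}\right) \left(775 + O\right) = 5 - \left(- \frac{19}{3} + O\right) \left(775 + O\right) = 5 - \left(775 + O\right) \left(- \frac{19}{3} + O\right)$)
$\left(r + w{\left(-30 \right)} \left(-1005\right)\right) - Y{\left(348 \right)} = \left(330 + \left(-30 + \left(5 - 30\right)^{2}\right) \left(-1005\right)\right) - \left(\frac{14740}{3} - 348^{2} - 267496\right) = \left(330 + \left(-30 + \left(-25\right)^{2}\right) \left(-1005\right)\right) - \left(\frac{14740}{3} - 121104 - 267496\right) = \left(330 + \left(-30 + 625\right) \left(-1005\right)\right) - \left(\frac{14740}{3} - 121104 - 267496\right) = \left(330 + 595 \left(-1005\right)\right) - - \frac{1151060}{3} = \left(330 - 597975\right) + \frac{1151060}{3} = -597645 + \frac{1151060}{3} = - \frac{641875}{3}$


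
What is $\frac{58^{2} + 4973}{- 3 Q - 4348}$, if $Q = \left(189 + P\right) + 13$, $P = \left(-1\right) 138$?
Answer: $- \frac{8337}{4540} \approx -1.8363$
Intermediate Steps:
$P = -138$
$Q = 64$ ($Q = \left(189 - 138\right) + 13 = 51 + 13 = 64$)
$\frac{58^{2} + 4973}{- 3 Q - 4348} = \frac{58^{2} + 4973}{\left(-3\right) 64 - 4348} = \frac{3364 + 4973}{-192 - 4348} = \frac{8337}{-4540} = 8337 \left(- \frac{1}{4540}\right) = - \frac{8337}{4540}$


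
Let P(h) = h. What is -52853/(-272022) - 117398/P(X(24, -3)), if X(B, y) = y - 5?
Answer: 7983815395/544044 ≈ 14675.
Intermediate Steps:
X(B, y) = -5 + y
-52853/(-272022) - 117398/P(X(24, -3)) = -52853/(-272022) - 117398/(-5 - 3) = -52853*(-1/272022) - 117398/(-8) = 52853/272022 - 117398*(-⅛) = 52853/272022 + 58699/4 = 7983815395/544044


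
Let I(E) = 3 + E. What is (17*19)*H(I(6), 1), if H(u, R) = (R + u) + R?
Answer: 3553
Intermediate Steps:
H(u, R) = u + 2*R
(17*19)*H(I(6), 1) = (17*19)*((3 + 6) + 2*1) = 323*(9 + 2) = 323*11 = 3553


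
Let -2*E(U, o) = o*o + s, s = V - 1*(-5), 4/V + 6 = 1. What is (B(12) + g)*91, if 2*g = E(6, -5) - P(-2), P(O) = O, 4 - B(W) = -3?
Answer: 637/10 ≈ 63.700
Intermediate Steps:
B(W) = 7 (B(W) = 4 - 1*(-3) = 4 + 3 = 7)
V = -⅘ (V = 4/(-6 + 1) = 4/(-5) = 4*(-⅕) = -⅘ ≈ -0.80000)
s = 21/5 (s = -⅘ - 1*(-5) = -⅘ + 5 = 21/5 ≈ 4.2000)
E(U, o) = -21/10 - o²/2 (E(U, o) = -(o*o + 21/5)/2 = -(o² + 21/5)/2 = -(21/5 + o²)/2 = -21/10 - o²/2)
g = -63/10 (g = ((-21/10 - ½*(-5)²) - 1*(-2))/2 = ((-21/10 - ½*25) + 2)/2 = ((-21/10 - 25/2) + 2)/2 = (-73/5 + 2)/2 = (½)*(-63/5) = -63/10 ≈ -6.3000)
(B(12) + g)*91 = (7 - 63/10)*91 = (7/10)*91 = 637/10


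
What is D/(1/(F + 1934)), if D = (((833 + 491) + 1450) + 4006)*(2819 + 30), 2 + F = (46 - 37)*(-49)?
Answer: 28800484020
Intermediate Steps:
F = -443 (F = -2 + (46 - 37)*(-49) = -2 + 9*(-49) = -2 - 441 = -443)
D = 19316220 (D = ((1324 + 1450) + 4006)*2849 = (2774 + 4006)*2849 = 6780*2849 = 19316220)
D/(1/(F + 1934)) = 19316220/(1/(-443 + 1934)) = 19316220/(1/1491) = 19316220*1491 = 28800484020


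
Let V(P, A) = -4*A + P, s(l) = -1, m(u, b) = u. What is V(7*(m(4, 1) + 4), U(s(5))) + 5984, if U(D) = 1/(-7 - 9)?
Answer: 24161/4 ≈ 6040.3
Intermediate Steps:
U(D) = -1/16 (U(D) = 1/(-16) = -1/16)
V(P, A) = P - 4*A
V(7*(m(4, 1) + 4), U(s(5))) + 5984 = (7*(4 + 4) - 4*(-1/16)) + 5984 = (7*8 + ¼) + 5984 = (56 + ¼) + 5984 = 225/4 + 5984 = 24161/4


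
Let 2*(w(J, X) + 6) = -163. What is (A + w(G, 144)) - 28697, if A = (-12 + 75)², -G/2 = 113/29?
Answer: -49631/2 ≈ -24816.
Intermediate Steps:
G = -226/29 ≈ -7.7931
A = 3969 (A = 63² = 3969)
w(J, X) = -175/2 (w(J, X) = -6 + (½)*(-163) = -6 - 163/2 = -175/2)
(A + w(G, 144)) - 28697 = (3969 - 175/2) - 28697 = 7763/2 - 28697 = -49631/2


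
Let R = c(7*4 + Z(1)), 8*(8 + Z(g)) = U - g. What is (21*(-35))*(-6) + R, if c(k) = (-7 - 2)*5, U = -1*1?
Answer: 4365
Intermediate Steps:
U = -1
Z(g) = -65/8 - g/8 (Z(g) = -8 + (-1 - g)/8 = -8 + (-⅛ - g/8) = -65/8 - g/8)
c(k) = -45 (c(k) = -9*5 = -45)
R = -45
(21*(-35))*(-6) + R = (21*(-35))*(-6) - 45 = -735*(-6) - 45 = 4410 - 45 = 4365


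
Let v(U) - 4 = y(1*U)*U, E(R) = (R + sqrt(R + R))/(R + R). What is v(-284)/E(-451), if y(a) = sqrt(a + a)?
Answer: 3608/453 + 2272*sqrt(32021)/453 - 512336*I*sqrt(142)/453 + 8*I*sqrt(902)/453 ≈ 905.45 - 13477.0*I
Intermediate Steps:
y(a) = sqrt(2)*sqrt(a) (y(a) = sqrt(2*a) = sqrt(2)*sqrt(a))
E(R) = (R + sqrt(2)*sqrt(R))/(2*R) (E(R) = (R + sqrt(2*R))/((2*R)) = (R + sqrt(2)*sqrt(R))*(1/(2*R)) = (R + sqrt(2)*sqrt(R))/(2*R))
v(U) = 4 + sqrt(2)*U**(3/2) (v(U) = 4 + (sqrt(2)*sqrt(1*U))*U = 4 + (sqrt(2)*sqrt(U))*U = 4 + sqrt(2)*U**(3/2))
v(-284)/E(-451) = (4 + sqrt(2)*(-284)**(3/2))/(1/2 + sqrt(2)/(2*sqrt(-451))) = (4 + sqrt(2)*(-568*I*sqrt(71)))/(1/2 + sqrt(2)*(-I*sqrt(451)/451)/2) = (4 - 568*I*sqrt(142))/(1/2 - I*sqrt(902)/902)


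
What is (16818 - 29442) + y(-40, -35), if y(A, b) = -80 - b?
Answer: -12669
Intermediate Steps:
(16818 - 29442) + y(-40, -35) = (16818 - 29442) + (-80 - 1*(-35)) = -12624 + (-80 + 35) = -12624 - 45 = -12669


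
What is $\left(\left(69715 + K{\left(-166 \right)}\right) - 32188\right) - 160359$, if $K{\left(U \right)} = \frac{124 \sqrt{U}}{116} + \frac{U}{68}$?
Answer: $- \frac{4176371}{34} + \frac{31 i \sqrt{166}}{29} \approx -1.2283 \cdot 10^{5} + 13.773 i$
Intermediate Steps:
$K{\left(U \right)} = \frac{U}{68} + \frac{31 \sqrt{U}}{29}$ ($K{\left(U \right)} = 124 \sqrt{U} \frac{1}{116} + U \frac{1}{68} = \frac{31 \sqrt{U}}{29} + \frac{U}{68} = \frac{U}{68} + \frac{31 \sqrt{U}}{29}$)
$\left(\left(69715 + K{\left(-166 \right)}\right) - 32188\right) - 160359 = \left(\left(69715 + \left(\frac{1}{68} \left(-166\right) + \frac{31 \sqrt{-166}}{29}\right)\right) - 32188\right) - 160359 = \left(\left(69715 - \left(\frac{83}{34} - \frac{31 i \sqrt{166}}{29}\right)\right) - 32188\right) - 160359 = \left(\left(\frac{2370227}{34} + \frac{31 i \sqrt{166}}{29}\right) - 32188\right) - 160359 = \left(\frac{1275835}{34} + \frac{31 i \sqrt{166}}{29}\right) - 160359 = - \frac{4176371}{34} + \frac{31 i \sqrt{166}}{29}$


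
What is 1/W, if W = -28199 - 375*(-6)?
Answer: -1/25949 ≈ -3.8537e-5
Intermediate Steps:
W = -25949 (W = -28199 + 2250 = -25949)
1/W = 1/(-25949) = -1/25949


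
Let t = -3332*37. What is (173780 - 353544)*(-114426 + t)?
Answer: 42731700440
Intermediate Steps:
t = -123284
(173780 - 353544)*(-114426 + t) = (173780 - 353544)*(-114426 - 123284) = -179764*(-237710) = 42731700440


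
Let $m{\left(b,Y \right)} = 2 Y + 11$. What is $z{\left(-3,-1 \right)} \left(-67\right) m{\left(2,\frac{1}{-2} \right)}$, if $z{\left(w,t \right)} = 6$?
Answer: $-4020$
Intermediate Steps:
$m{\left(b,Y \right)} = 11 + 2 Y$
$z{\left(-3,-1 \right)} \left(-67\right) m{\left(2,\frac{1}{-2} \right)} = 6 \left(-67\right) \left(11 + \frac{2}{-2}\right) = - 402 \left(11 + 2 \left(- \frac{1}{2}\right)\right) = - 402 \left(11 - 1\right) = \left(-402\right) 10 = -4020$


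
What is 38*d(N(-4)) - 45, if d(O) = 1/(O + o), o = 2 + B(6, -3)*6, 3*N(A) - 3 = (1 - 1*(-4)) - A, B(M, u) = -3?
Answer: -289/6 ≈ -48.167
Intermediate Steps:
N(A) = 8/3 - A/3 (N(A) = 1 + ((1 - 1*(-4)) - A)/3 = 1 + ((1 + 4) - A)/3 = 1 + (5 - A)/3 = 1 + (5/3 - A/3) = 8/3 - A/3)
o = -16 (o = 2 - 3*6 = 2 - 18 = -16)
d(O) = 1/(-16 + O) (d(O) = 1/(O - 16) = 1/(-16 + O))
38*d(N(-4)) - 45 = 38/(-16 + (8/3 - 1/3*(-4))) - 45 = 38/(-16 + (8/3 + 4/3)) - 45 = 38/(-16 + 4) - 45 = 38/(-12) - 45 = 38*(-1/12) - 45 = -19/6 - 45 = -289/6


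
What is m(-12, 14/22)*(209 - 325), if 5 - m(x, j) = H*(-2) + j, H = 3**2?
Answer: -28536/11 ≈ -2594.2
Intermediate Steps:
H = 9
m(x, j) = 23 - j (m(x, j) = 5 - (9*(-2) + j) = 5 - (-18 + j) = 5 + (18 - j) = 23 - j)
m(-12, 14/22)*(209 - 325) = (23 - 14/22)*(209 - 325) = (23 - 14/22)*(-116) = (23 - 1*7/11)*(-116) = (23 - 7/11)*(-116) = (246/11)*(-116) = -28536/11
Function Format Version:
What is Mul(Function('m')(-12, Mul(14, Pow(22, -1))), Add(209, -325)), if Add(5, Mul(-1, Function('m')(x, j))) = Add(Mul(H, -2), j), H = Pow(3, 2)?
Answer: Rational(-28536, 11) ≈ -2594.2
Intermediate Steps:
H = 9
Function('m')(x, j) = Add(23, Mul(-1, j)) (Function('m')(x, j) = Add(5, Mul(-1, Add(Mul(9, -2), j))) = Add(5, Mul(-1, Add(-18, j))) = Add(5, Add(18, Mul(-1, j))) = Add(23, Mul(-1, j)))
Mul(Function('m')(-12, Mul(14, Pow(22, -1))), Add(209, -325)) = Mul(Add(23, Mul(-1, Mul(14, Pow(22, -1)))), Add(209, -325)) = Mul(Add(23, Mul(-1, Mul(14, Rational(1, 22)))), -116) = Mul(Add(23, Mul(-1, Rational(7, 11))), -116) = Mul(Add(23, Rational(-7, 11)), -116) = Mul(Rational(246, 11), -116) = Rational(-28536, 11)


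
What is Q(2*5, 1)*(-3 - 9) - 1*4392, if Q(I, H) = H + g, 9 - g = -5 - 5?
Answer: -4632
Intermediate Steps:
g = 19 (g = 9 - (-5 - 5) = 9 - 1*(-10) = 9 + 10 = 19)
Q(I, H) = 19 + H (Q(I, H) = H + 19 = 19 + H)
Q(2*5, 1)*(-3 - 9) - 1*4392 = (19 + 1)*(-3 - 9) - 1*4392 = 20*(-12) - 4392 = -240 - 4392 = -4632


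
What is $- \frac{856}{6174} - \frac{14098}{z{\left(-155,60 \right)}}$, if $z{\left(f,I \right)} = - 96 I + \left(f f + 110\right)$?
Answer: $- \frac{349558}{385875} \approx -0.90588$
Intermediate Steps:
$z{\left(f,I \right)} = 110 + f^{2} - 96 I$ ($z{\left(f,I \right)} = - 96 I + \left(f^{2} + 110\right) = - 96 I + \left(110 + f^{2}\right) = 110 + f^{2} - 96 I$)
$- \frac{856}{6174} - \frac{14098}{z{\left(-155,60 \right)}} = - \frac{856}{6174} - \frac{14098}{110 + \left(-155\right)^{2} - 5760} = \left(-856\right) \frac{1}{6174} - \frac{14098}{110 + 24025 - 5760} = - \frac{428}{3087} - \frac{14098}{18375} = - \frac{428}{3087} - \frac{2014}{2625} = - \frac{349558}{385875}$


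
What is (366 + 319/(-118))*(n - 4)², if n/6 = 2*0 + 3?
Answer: 4201162/59 ≈ 71206.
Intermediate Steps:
n = 18 (n = 6*(2*0 + 3) = 6*(0 + 3) = 6*3 = 18)
(366 + 319/(-118))*(n - 4)² = (366 + 319/(-118))*(18 - 4)² = (366 + 319*(-1/118))*14² = (366 - 319/118)*196 = (42869/118)*196 = 4201162/59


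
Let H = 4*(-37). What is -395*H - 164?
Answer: 58296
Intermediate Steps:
H = -148
-395*H - 164 = -395*(-148) - 164 = 58460 - 164 = 58296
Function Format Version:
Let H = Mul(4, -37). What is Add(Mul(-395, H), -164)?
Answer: 58296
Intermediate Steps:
H = -148
Add(Mul(-395, H), -164) = Add(Mul(-395, -148), -164) = Add(58460, -164) = 58296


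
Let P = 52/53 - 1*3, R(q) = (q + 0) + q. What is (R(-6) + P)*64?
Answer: -47552/53 ≈ -897.21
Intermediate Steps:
R(q) = 2*q (R(q) = q + q = 2*q)
P = -107/53 (P = 52*(1/53) - 3 = 52/53 - 3 = -107/53 ≈ -2.0189)
(R(-6) + P)*64 = (2*(-6) - 107/53)*64 = (-12 - 107/53)*64 = -743/53*64 = -47552/53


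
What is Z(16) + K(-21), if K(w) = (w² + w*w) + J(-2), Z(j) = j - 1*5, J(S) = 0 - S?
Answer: 895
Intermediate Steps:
J(S) = -S
Z(j) = -5 + j (Z(j) = j - 5 = -5 + j)
K(w) = 2 + 2*w² (K(w) = (w² + w*w) - 1*(-2) = (w² + w²) + 2 = 2*w² + 2 = 2 + 2*w²)
Z(16) + K(-21) = (-5 + 16) + (2 + 2*(-21)²) = 11 + (2 + 2*441) = 11 + (2 + 882) = 11 + 884 = 895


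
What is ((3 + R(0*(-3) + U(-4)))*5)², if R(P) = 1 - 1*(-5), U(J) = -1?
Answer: 2025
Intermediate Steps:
R(P) = 6 (R(P) = 1 + 5 = 6)
((3 + R(0*(-3) + U(-4)))*5)² = ((3 + 6)*5)² = (9*5)² = 45² = 2025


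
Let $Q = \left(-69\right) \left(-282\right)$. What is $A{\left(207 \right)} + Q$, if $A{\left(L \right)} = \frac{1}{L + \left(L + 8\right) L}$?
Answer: $\frac{870006097}{44712} \approx 19458.0$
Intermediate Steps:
$A{\left(L \right)} = \frac{1}{L + L \left(8 + L\right)}$ ($A{\left(L \right)} = \frac{1}{L + \left(8 + L\right) L} = \frac{1}{L + L \left(8 + L\right)}$)
$Q = 19458$
$A{\left(207 \right)} + Q = \frac{1}{207 \left(9 + 207\right)} + 19458 = \frac{1}{207 \cdot 216} + 19458 = \frac{1}{207} \cdot \frac{1}{216} + 19458 = \frac{1}{44712} + 19458 = \frac{870006097}{44712}$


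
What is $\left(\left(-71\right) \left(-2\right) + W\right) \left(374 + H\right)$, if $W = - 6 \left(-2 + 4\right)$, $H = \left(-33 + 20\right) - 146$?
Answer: $27950$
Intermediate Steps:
$H = -159$ ($H = -13 - 146 = -159$)
$W = -12$ ($W = \left(-6\right) 2 = -12$)
$\left(\left(-71\right) \left(-2\right) + W\right) \left(374 + H\right) = \left(\left(-71\right) \left(-2\right) - 12\right) \left(374 - 159\right) = \left(142 - 12\right) 215 = 130 \cdot 215 = 27950$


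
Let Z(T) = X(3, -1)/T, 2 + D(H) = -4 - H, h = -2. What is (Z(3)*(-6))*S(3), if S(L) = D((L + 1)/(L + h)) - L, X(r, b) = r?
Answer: 78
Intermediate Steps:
D(H) = -6 - H (D(H) = -2 + (-4 - H) = -6 - H)
S(L) = -6 - L - (1 + L)/(-2 + L) (S(L) = (-6 - (L + 1)/(L - 2)) - L = (-6 - (1 + L)/(-2 + L)) - L = -6 - L - (1 + L)/(-2 + L))
Z(T) = 3/T
(Z(3)*(-6))*S(3) = ((3/3)*(-6))*((11 - 1*3² - 5*3)/(-2 + 3)) = ((3*(⅓))*(-6))*((11 - 1*9 - 15)/1) = (1*(-6))*(1*(11 - 9 - 15)) = -6*(-13) = 78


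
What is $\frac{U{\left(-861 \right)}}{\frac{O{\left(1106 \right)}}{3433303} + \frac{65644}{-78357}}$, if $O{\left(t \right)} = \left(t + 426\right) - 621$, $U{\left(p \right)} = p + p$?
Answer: $\frac{463258162500462}{225304358905} \approx 2056.1$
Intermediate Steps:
$U{\left(p \right)} = 2 p$
$O{\left(t \right)} = -195 + t$ ($O{\left(t \right)} = \left(426 + t\right) - 621 = -195 + t$)
$\frac{U{\left(-861 \right)}}{\frac{O{\left(1106 \right)}}{3433303} + \frac{65644}{-78357}} = \frac{2 \left(-861\right)}{\frac{-195 + 1106}{3433303} + \frac{65644}{-78357}} = - \frac{1722}{911 \cdot \frac{1}{3433303} + 65644 \left(- \frac{1}{78357}\right)} = - \frac{1722}{\frac{911}{3433303} - \frac{65644}{78357}} = - \frac{1722}{- \frac{225304358905}{269023323171}} = \left(-1722\right) \left(- \frac{269023323171}{225304358905}\right) = \frac{463258162500462}{225304358905}$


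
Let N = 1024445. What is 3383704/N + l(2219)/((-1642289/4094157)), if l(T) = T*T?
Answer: -20652262068239354809/1682434754605 ≈ -1.2275e+7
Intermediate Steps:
l(T) = T²
3383704/N + l(2219)/((-1642289/4094157)) = 3383704/1024445 + 2219²/((-1642289/4094157)) = 3383704*(1/1024445) + 4923961/((-1642289*1/4094157)) = 3383704/1024445 + 4923961/(-1642289/4094157) = 3383704/1024445 + 4923961*(-4094157/1642289) = 3383704/1024445 - 20159469395877/1642289 = -20652262068239354809/1682434754605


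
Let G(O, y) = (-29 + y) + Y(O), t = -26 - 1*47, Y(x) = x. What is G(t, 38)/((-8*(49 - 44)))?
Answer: 8/5 ≈ 1.6000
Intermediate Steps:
t = -73 (t = -26 - 47 = -73)
G(O, y) = -29 + O + y (G(O, y) = (-29 + y) + O = -29 + O + y)
G(t, 38)/((-8*(49 - 44))) = (-29 - 73 + 38)/((-8*(49 - 44))) = -64/((-8*5)) = -64/(-40) = -64*(-1/40) = 8/5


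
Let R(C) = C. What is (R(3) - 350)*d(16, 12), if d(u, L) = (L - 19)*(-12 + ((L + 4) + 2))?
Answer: 14574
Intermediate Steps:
d(u, L) = (-19 + L)*(-6 + L) (d(u, L) = (-19 + L)*(-12 + ((4 + L) + 2)) = (-19 + L)*(-12 + (6 + L)) = (-19 + L)*(-6 + L))
(R(3) - 350)*d(16, 12) = (3 - 350)*(114 + 12² - 25*12) = -347*(114 + 144 - 300) = -347*(-42) = 14574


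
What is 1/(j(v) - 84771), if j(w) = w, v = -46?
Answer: -1/84817 ≈ -1.1790e-5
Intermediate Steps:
1/(j(v) - 84771) = 1/(-46 - 84771) = 1/(-84817) = -1/84817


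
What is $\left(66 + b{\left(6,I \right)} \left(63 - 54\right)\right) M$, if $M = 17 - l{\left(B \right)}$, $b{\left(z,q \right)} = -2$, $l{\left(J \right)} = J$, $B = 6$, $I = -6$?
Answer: $528$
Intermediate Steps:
$M = 11$ ($M = 17 - 6 = 11$)
$\left(66 + b{\left(6,I \right)} \left(63 - 54\right)\right) M = \left(66 - 2 \left(63 - 54\right)\right) 11 = \left(66 - 18\right) 11 = 48 \cdot 11 = 528$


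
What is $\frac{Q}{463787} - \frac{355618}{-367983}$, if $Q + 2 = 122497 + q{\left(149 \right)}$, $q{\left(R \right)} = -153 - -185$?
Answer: $\frac{210018858407}{170665731621} \approx 1.2306$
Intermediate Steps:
$q{\left(R \right)} = 32$ ($q{\left(R \right)} = -153 + 185 = 32$)
$Q = 122527$ ($Q = -2 + \left(122497 + 32\right) = -2 + 122529 = 122527$)
$\frac{Q}{463787} - \frac{355618}{-367983} = \frac{122527}{463787} - \frac{355618}{-367983} = 122527 \cdot \frac{1}{463787} - - \frac{355618}{367983} = \frac{122527}{463787} + \frac{355618}{367983} = \frac{210018858407}{170665731621}$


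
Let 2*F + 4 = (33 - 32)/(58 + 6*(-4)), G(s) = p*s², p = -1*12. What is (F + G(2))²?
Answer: 11553201/4624 ≈ 2498.5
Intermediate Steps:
p = -12
G(s) = -12*s²
F = -135/68 (F = -2 + ((33 - 32)/(58 + 6*(-4)))/2 = -2 + (1/(58 - 24))/2 = -2 + (1/34)/2 = -2 + (1*(1/34))/2 = -2 + (½)*(1/34) = -2 + 1/68 = -135/68 ≈ -1.9853)
(F + G(2))² = (-135/68 - 12*2²)² = (-135/68 - 12*4)² = (-135/68 - 48)² = (-3399/68)² = 11553201/4624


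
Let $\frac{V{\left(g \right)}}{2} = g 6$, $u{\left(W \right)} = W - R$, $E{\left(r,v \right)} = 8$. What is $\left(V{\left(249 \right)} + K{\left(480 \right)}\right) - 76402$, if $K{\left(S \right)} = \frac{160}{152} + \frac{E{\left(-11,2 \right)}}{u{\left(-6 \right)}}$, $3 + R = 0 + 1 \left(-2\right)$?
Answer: $- \frac{1394998}{19} \approx -73421.0$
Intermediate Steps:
$R = -5$ ($R = -3 + \left(0 + 1 \left(-2\right)\right) = -3 + \left(0 - 2\right) = -3 - 2 = -5$)
$u{\left(W \right)} = 5 + W$ ($u{\left(W \right)} = W - -5 = W + 5 = 5 + W$)
$K{\left(S \right)} = - \frac{132}{19}$ ($K{\left(S \right)} = \frac{160}{152} + \frac{8}{5 - 6} = 160 \cdot \frac{1}{152} + \frac{8}{-1} = \frac{20}{19} + 8 \left(-1\right) = \frac{20}{19} - 8 = - \frac{132}{19}$)
$V{\left(g \right)} = 12 g$ ($V{\left(g \right)} = 2 g 6 = 2 \cdot 6 g = 12 g$)
$\left(V{\left(249 \right)} + K{\left(480 \right)}\right) - 76402 = \left(12 \cdot 249 - \frac{132}{19}\right) - 76402 = \left(2988 - \frac{132}{19}\right) - 76402 = \frac{56640}{19} - 76402 = - \frac{1394998}{19}$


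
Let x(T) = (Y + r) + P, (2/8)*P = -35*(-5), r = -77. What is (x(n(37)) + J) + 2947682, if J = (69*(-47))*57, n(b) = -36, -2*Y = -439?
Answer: 5527347/2 ≈ 2.7637e+6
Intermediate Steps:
Y = 439/2 (Y = -1/2*(-439) = 439/2 ≈ 219.50)
P = 700 (P = 4*(-35*(-5)) = 4*175 = 700)
x(T) = 1685/2 (x(T) = (439/2 - 77) + 700 = 285/2 + 700 = 1685/2)
J = -184851 (J = -3243*57 = -184851)
(x(n(37)) + J) + 2947682 = (1685/2 - 184851) + 2947682 = -368017/2 + 2947682 = 5527347/2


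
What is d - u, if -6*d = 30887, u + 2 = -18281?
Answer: 78811/6 ≈ 13135.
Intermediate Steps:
u = -18283 (u = -2 - 18281 = -18283)
d = -30887/6 (d = -⅙*30887 = -30887/6 ≈ -5147.8)
d - u = -30887/6 - 1*(-18283) = -30887/6 + 18283 = 78811/6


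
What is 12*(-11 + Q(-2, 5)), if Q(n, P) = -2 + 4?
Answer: -108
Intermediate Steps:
Q(n, P) = 2
12*(-11 + Q(-2, 5)) = 12*(-11 + 2) = 12*(-9) = -108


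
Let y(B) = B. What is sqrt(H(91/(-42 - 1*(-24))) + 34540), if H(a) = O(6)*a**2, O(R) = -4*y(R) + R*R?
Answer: sqrt(2822583)/9 ≈ 186.67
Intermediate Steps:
O(R) = R**2 - 4*R (O(R) = -4*R + R*R = -4*R + R**2 = R**2 - 4*R)
H(a) = 12*a**2 (H(a) = (6*(-4 + 6))*a**2 = (6*2)*a**2 = 12*a**2)
sqrt(H(91/(-42 - 1*(-24))) + 34540) = sqrt(12*(91/(-42 - 1*(-24)))**2 + 34540) = sqrt(12*(91/(-42 + 24))**2 + 34540) = sqrt(12*(91/(-18))**2 + 34540) = sqrt(12*(91*(-1/18))**2 + 34540) = sqrt(12*(-91/18)**2 + 34540) = sqrt(12*(8281/324) + 34540) = sqrt(8281/27 + 34540) = sqrt(940861/27) = sqrt(2822583)/9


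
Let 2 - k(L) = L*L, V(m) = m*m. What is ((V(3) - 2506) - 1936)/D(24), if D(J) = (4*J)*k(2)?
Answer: 4433/192 ≈ 23.089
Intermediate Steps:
V(m) = m**2
k(L) = 2 - L**2 (k(L) = 2 - L*L = 2 - L**2)
D(J) = -8*J (D(J) = (4*J)*(2 - 1*2**2) = (4*J)*(2 - 1*4) = (4*J)*(2 - 4) = (4*J)*(-2) = -8*J)
((V(3) - 2506) - 1936)/D(24) = ((3**2 - 2506) - 1936)/((-8*24)) = ((9 - 2506) - 1936)/(-192) = (-2497 - 1936)*(-1/192) = -4433*(-1/192) = 4433/192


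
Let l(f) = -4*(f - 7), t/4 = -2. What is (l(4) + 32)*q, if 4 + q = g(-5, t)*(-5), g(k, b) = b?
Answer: 1584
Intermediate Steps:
t = -8 (t = 4*(-2) = -8)
l(f) = 28 - 4*f (l(f) = -4*(-7 + f) = 28 - 4*f)
q = 36 (q = -4 - 8*(-5) = -4 + 40 = 36)
(l(4) + 32)*q = ((28 - 4*4) + 32)*36 = ((28 - 16) + 32)*36 = (12 + 32)*36 = 44*36 = 1584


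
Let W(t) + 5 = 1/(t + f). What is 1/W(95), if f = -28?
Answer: -67/334 ≈ -0.20060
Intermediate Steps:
W(t) = -5 + 1/(-28 + t) (W(t) = -5 + 1/(t - 28) = -5 + 1/(-28 + t))
1/W(95) = 1/((141 - 5*95)/(-28 + 95)) = 1/((141 - 475)/67) = 1/((1/67)*(-334)) = 1/(-334/67) = -67/334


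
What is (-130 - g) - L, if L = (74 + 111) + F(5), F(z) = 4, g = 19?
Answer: -338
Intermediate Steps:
L = 189 (L = (74 + 111) + 4 = 185 + 4 = 189)
(-130 - g) - L = (-130 - 1*19) - 1*189 = (-130 - 19) - 189 = -149 - 189 = -338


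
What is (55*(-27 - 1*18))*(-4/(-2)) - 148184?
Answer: -153134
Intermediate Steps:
(55*(-27 - 1*18))*(-4/(-2)) - 148184 = (55*(-27 - 18))*(-4*(-½)) - 148184 = (55*(-45))*2 - 148184 = -2475*2 - 148184 = -4950 - 148184 = -153134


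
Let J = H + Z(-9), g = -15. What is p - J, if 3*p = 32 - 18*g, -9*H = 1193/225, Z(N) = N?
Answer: 223268/2025 ≈ 110.26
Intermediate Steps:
H = -1193/2025 (H = -1193/(9*225) = -1/9*1193/225 = -1193/2025 ≈ -0.58914)
p = 302/3 (p = (32 - 18*(-15))/3 = (32 + 270)/3 = (1/3)*302 = 302/3 ≈ 100.67)
J = -19418/2025 (J = -1193/2025 - 9 = -19418/2025 ≈ -9.5891)
p - J = 302/3 - 1*(-19418/2025) = 302/3 + 19418/2025 = 223268/2025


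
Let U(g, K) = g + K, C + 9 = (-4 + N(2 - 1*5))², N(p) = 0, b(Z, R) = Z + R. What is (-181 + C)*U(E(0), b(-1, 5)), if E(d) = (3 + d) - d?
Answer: -1218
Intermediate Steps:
b(Z, R) = R + Z
E(d) = 3
C = 7 (C = -9 + (-4 + 0)² = -9 + (-4)² = -9 + 16 = 7)
U(g, K) = K + g
(-181 + C)*U(E(0), b(-1, 5)) = (-181 + 7)*((5 - 1) + 3) = -174*(4 + 3) = -174*7 = -1218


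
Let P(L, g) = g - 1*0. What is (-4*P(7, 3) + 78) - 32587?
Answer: -32521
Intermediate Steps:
P(L, g) = g (P(L, g) = g + 0 = g)
(-4*P(7, 3) + 78) - 32587 = (-4*3 + 78) - 32587 = (-12 + 78) - 32587 = 66 - 32587 = -32521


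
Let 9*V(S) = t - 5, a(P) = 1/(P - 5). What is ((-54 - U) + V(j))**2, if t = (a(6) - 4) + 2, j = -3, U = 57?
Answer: 112225/9 ≈ 12469.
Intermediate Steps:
a(P) = 1/(-5 + P)
t = -1 (t = (1/(-5 + 6) - 4) + 2 = (1/1 - 4) + 2 = (1 - 4) + 2 = -3 + 2 = -1)
V(S) = -2/3 (V(S) = (-1 - 5)/9 = (1/9)*(-6) = -2/3)
((-54 - U) + V(j))**2 = ((-54 - 1*57) - 2/3)**2 = ((-54 - 57) - 2/3)**2 = (-111 - 2/3)**2 = (-335/3)**2 = 112225/9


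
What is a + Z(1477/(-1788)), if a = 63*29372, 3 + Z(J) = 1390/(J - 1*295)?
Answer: 978759994401/528937 ≈ 1.8504e+6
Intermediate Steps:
Z(J) = -3 + 1390/(-295 + J) (Z(J) = -3 + 1390/(J - 1*295) = -3 + 1390/(J - 295) = -3 + 1390/(-295 + J))
a = 1850436
a + Z(1477/(-1788)) = 1850436 + (2275 - 4431/(-1788))/(-295 + 1477/(-1788)) = 1850436 + (2275 - 4431*(-1)/1788)/(-295 + 1477*(-1/1788)) = 1850436 + (2275 - 3*(-1477/1788))/(-295 - 1477/1788) = 1850436 + (2275 + 1477/596)/(-528937/1788) = 1850436 - 1788/528937*1357377/596 = 1850436 - 4072131/528937 = 978759994401/528937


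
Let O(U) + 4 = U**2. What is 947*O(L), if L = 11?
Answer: 110799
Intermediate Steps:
O(U) = -4 + U**2
947*O(L) = 947*(-4 + 11**2) = 947*(-4 + 121) = 947*117 = 110799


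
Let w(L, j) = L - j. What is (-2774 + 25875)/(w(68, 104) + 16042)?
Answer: 23101/16006 ≈ 1.4433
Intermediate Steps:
(-2774 + 25875)/(w(68, 104) + 16042) = (-2774 + 25875)/((68 - 1*104) + 16042) = 23101/((68 - 104) + 16042) = 23101/(-36 + 16042) = 23101/16006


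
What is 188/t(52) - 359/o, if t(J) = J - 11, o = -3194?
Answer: 615191/130954 ≈ 4.6978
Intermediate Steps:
t(J) = -11 + J
188/t(52) - 359/o = 188/(-11 + 52) - 359/(-3194) = 188/41 - 359*(-1/3194) = 188*(1/41) + 359/3194 = 188/41 + 359/3194 = 615191/130954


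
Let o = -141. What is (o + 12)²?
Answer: 16641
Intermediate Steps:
(o + 12)² = (-141 + 12)² = (-129)² = 16641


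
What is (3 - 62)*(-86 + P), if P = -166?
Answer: 14868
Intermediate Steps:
(3 - 62)*(-86 + P) = (3 - 62)*(-86 - 166) = -59*(-252) = 14868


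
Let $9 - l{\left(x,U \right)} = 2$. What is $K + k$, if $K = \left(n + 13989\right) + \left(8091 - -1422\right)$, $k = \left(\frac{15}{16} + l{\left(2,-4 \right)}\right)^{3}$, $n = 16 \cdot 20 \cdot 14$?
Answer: $\frac{116662655}{4096} \approx 28482.0$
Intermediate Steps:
$l{\left(x,U \right)} = 7$ ($l{\left(x,U \right)} = 9 - 2 = 7$)
$n = 4480$ ($n = 320 \cdot 14 = 4480$)
$k = \frac{2048383}{4096}$ ($k = \left(\frac{15}{16} + 7\right)^{3} = \left(\frac{127}{16}\right)^{3} = \frac{2048383}{4096} \approx 500.09$)
$K = 27982$ ($K = \left(4480 + 13989\right) + \left(8091 - -1422\right) = 18469 + \left(8091 + 1422\right) = 18469 + 9513 = 27982$)
$K + k = 27982 + \frac{2048383}{4096} = \frac{116662655}{4096}$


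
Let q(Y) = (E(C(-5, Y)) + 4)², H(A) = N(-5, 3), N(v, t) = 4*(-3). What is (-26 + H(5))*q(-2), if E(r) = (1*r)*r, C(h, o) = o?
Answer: -2432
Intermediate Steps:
N(v, t) = -12
H(A) = -12
E(r) = r² (E(r) = r*r = r²)
q(Y) = (4 + Y²)² (q(Y) = (Y² + 4)² = (4 + Y²)²)
(-26 + H(5))*q(-2) = (-26 - 12)*(4 + (-2)²)² = -38*(4 + 4)² = -38*8² = -38*64 = -2432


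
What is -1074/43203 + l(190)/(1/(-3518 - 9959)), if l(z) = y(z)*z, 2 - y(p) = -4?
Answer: -221253796138/14401 ≈ -1.5364e+7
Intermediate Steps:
y(p) = 6 (y(p) = 2 - 1*(-4) = 2 + 4 = 6)
l(z) = 6*z
-1074/43203 + l(190)/(1/(-3518 - 9959)) = -1074/43203 + (6*190)/(1/(-3518 - 9959)) = -1074*1/43203 + 1140/(1/(-13477)) = -358/14401 + 1140/(-1/13477) = -358/14401 + 1140*(-13477) = -358/14401 - 15363780 = -221253796138/14401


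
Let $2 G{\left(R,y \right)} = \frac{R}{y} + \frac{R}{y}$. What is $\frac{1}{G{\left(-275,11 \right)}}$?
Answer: $- \frac{1}{25} \approx -0.04$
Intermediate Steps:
$G{\left(R,y \right)} = \frac{R}{y}$ ($G{\left(R,y \right)} = \frac{\frac{R}{y} + \frac{R}{y}}{2} = \frac{2 R \frac{1}{y}}{2} = \frac{R}{y}$)
$\frac{1}{G{\left(-275,11 \right)}} = \frac{1}{\left(-275\right) \frac{1}{11}} = \frac{1}{-25} = - \frac{1}{25}$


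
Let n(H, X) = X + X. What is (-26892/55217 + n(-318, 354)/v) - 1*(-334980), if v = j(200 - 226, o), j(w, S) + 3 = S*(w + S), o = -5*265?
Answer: 8277545234101233/24710601406 ≈ 3.3498e+5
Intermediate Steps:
o = -1325
n(H, X) = 2*X
j(w, S) = -3 + S*(S + w) (j(w, S) = -3 + S*(w + S) = -3 + S*(S + w))
v = 1790072 (v = -3 + (-1325)² - 1325*(200 - 226) = -3 + 1755625 - 1325*(-26) = -3 + 1755625 + 34450 = 1790072)
(-26892/55217 + n(-318, 354)/v) - 1*(-334980) = (-26892/55217 + (2*354)/1790072) - 1*(-334980) = (-26892*1/55217 + 708*(1/1790072)) + 334980 = (-26892/55217 + 177/447518) + 334980 = -12024880647/24710601406 + 334980 = 8277545234101233/24710601406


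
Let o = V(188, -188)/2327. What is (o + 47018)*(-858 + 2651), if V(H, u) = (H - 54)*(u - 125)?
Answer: 196098516592/2327 ≈ 8.4271e+7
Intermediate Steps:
V(H, u) = (-125 + u)*(-54 + H) (V(H, u) = (-54 + H)*(-125 + u) = (-125 + u)*(-54 + H))
o = -41942/2327 (o = (6750 - 125*188 - 54*(-188) + 188*(-188))/2327 = (6750 - 23500 + 10152 - 35344)*(1/2327) = -41942*1/2327 = -41942/2327 ≈ -18.024)
(o + 47018)*(-858 + 2651) = (-41942/2327 + 47018)*(-858 + 2651) = (109368944/2327)*1793 = 196098516592/2327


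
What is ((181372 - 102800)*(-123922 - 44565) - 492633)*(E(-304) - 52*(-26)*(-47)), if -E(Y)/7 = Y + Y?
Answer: 784905128343736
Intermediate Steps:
E(Y) = -14*Y (E(Y) = -7*(Y + Y) = -14*Y)
((181372 - 102800)*(-123922 - 44565) - 492633)*(E(-304) - 52*(-26)*(-47)) = ((181372 - 102800)*(-123922 - 44565) - 492633)*(-14*(-304) - 52*(-26)*(-47)) = (78572*(-168487) - 492633)*(4256 + 1352*(-47)) = (-13238360564 - 492633)*(4256 - 63544) = -13238853197*(-59288) = 784905128343736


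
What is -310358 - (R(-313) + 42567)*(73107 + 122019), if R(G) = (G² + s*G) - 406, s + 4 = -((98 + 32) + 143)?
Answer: -44260936064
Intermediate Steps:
s = -277 (s = -4 - ((98 + 32) + 143) = -4 - (130 + 143) = -4 - 1*273 = -4 - 273 = -277)
R(G) = -406 + G² - 277*G (R(G) = (G² - 277*G) - 406 = -406 + G² - 277*G)
-310358 - (R(-313) + 42567)*(73107 + 122019) = -310358 - ((-406 + (-313)² - 277*(-313)) + 42567)*(73107 + 122019) = -310358 - ((-406 + 97969 + 86701) + 42567)*195126 = -310358 - (184264 + 42567)*195126 = -310358 - 226831*195126 = -310358 - 1*44260625706 = -310358 - 44260625706 = -44260936064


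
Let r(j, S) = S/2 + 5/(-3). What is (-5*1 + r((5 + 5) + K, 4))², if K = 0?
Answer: 196/9 ≈ 21.778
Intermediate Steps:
r(j, S) = -5/3 + S/2 (r(j, S) = S*(½) + 5*(-⅓) = S/2 - 5/3 = -5/3 + S/2)
(-5*1 + r((5 + 5) + K, 4))² = (-5*1 + (-5/3 + (½)*4))² = (-5 + (-5/3 + 2))² = (-5 + ⅓)² = (-14/3)² = 196/9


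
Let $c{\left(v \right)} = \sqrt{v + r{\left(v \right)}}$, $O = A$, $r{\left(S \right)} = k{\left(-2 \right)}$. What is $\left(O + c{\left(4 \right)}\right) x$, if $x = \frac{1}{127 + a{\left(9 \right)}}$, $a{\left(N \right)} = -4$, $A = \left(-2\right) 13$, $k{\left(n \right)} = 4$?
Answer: $- \frac{26}{123} + \frac{2 \sqrt{2}}{123} \approx -0.18839$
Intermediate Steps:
$A = -26$
$r{\left(S \right)} = 4$
$O = -26$
$x = \frac{1}{123}$ ($x = \frac{1}{127 - 4} = \frac{1}{123} \approx 0.0081301$)
$c{\left(v \right)} = \sqrt{4 + v}$ ($c{\left(v \right)} = \sqrt{v + 4} = \sqrt{4 + v}$)
$\left(O + c{\left(4 \right)}\right) x = \left(-26 + \sqrt{4 + 4}\right) \frac{1}{123} = \left(-26 + \sqrt{8}\right) \frac{1}{123} = \left(-26 + 2 \sqrt{2}\right) \frac{1}{123} = - \frac{26}{123} + \frac{2 \sqrt{2}}{123}$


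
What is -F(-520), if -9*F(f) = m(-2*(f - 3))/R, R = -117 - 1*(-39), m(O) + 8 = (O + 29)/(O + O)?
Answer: 15661/1468584 ≈ 0.010664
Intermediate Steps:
m(O) = -8 + (29 + O)/(2*O) (m(O) = -8 + (O + 29)/(O + O) = -8 + (29 + O)/((2*O)) = -8 + (29 + O)*(1/(2*O)) = -8 + (29 + O)/(2*O))
R = -78 (R = -117 + 39 = -78)
F(f) = (-61 + 30*f)/(1404*(6 - 2*f)) (F(f) = -(29 - (-30)*(f - 3))/(2*((-2*(f - 3))))/(9*(-78)) = -(29 - (-30)*(-3 + f))/(2*((-2*(-3 + f))))*(-1)/(9*78) = -(29 - 15*(6 - 2*f))/(2*(6 - 2*f))*(-1)/(9*78) = -(29 + (-90 + 30*f))/(2*(6 - 2*f))*(-1)/(9*78) = -(-61 + 30*f)/(2*(6 - 2*f))*(-1)/(9*78) = -(-1)*(-61 + 30*f)/(1404*(6 - 2*f)) = (-61 + 30*f)/(1404*(6 - 2*f)))
-F(-520) = -(61 - 30*(-520))/(2808*(-3 - 520)) = -(61 + 15600)/(2808*(-523)) = -(-1)*15661/(2808*523) = -1*(-15661/1468584) = 15661/1468584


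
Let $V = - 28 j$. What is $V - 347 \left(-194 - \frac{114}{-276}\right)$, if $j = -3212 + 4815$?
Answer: $\frac{1025371}{46} \approx 22291.0$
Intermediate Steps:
$j = 1603$
$V = -44884$ ($V = \left(-28\right) 1603 = -44884$)
$V - 347 \left(-194 - \frac{114}{-276}\right) = -44884 - 347 \left(-194 - \frac{114}{-276}\right) = -44884 - 347 \left(-194 - - \frac{19}{46}\right) = -44884 - 347 \left(-194 + \frac{19}{46}\right) = -44884 - 347 \left(- \frac{8905}{46}\right) = -44884 - - \frac{3090035}{46} = -44884 + \frac{3090035}{46} = \frac{1025371}{46}$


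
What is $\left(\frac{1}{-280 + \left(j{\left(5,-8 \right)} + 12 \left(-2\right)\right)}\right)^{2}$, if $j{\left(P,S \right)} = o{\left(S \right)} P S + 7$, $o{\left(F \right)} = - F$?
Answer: $\frac{1}{380689} \approx 2.6268 \cdot 10^{-6}$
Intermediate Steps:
$j{\left(P,S \right)} = 7 - P S^{2}$ ($j{\left(P,S \right)} = - S P S + 7 = - P S S + 7 = - P S^{2} + 7 = 7 - P S^{2}$)
$\left(\frac{1}{-280 + \left(j{\left(5,-8 \right)} + 12 \left(-2\right)\right)}\right)^{2} = \left(\frac{1}{-280 + \left(\left(7 - 5 \left(-8\right)^{2}\right) + 12 \left(-2\right)\right)}\right)^{2} = \left(\frac{1}{-280 + \left(\left(7 - 5 \cdot 64\right) - 24\right)}\right)^{2} = \left(\frac{1}{-280 + \left(\left(7 - 320\right) - 24\right)}\right)^{2} = \left(\frac{1}{-280 - 337}\right)^{2} = \left(\frac{1}{-617}\right)^{2} = \left(- \frac{1}{617}\right)^{2} = \frac{1}{380689}$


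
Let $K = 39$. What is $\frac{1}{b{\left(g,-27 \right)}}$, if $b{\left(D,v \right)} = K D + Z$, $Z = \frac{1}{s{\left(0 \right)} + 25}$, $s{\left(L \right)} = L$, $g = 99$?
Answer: $\frac{25}{96526} \approx 0.000259$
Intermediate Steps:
$Z = \frac{1}{25}$ ($Z = \frac{1}{0 + 25} = \frac{1}{25} \approx 0.04$)
$b{\left(D,v \right)} = \frac{1}{25} + 39 D$ ($b{\left(D,v \right)} = 39 D + \frac{1}{25} = \frac{1}{25} + 39 D$)
$\frac{1}{b{\left(g,-27 \right)}} = \frac{1}{\frac{1}{25} + 39 \cdot 99} = \frac{1}{\frac{1}{25} + 3861} = \frac{1}{\frac{96526}{25}} = \frac{25}{96526}$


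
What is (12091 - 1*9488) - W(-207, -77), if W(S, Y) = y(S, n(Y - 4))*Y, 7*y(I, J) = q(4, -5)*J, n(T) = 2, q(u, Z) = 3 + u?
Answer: 2757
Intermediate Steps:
y(I, J) = J (y(I, J) = ((3 + 4)*J)/7 = (7*J)/7 = J)
W(S, Y) = 2*Y
(12091 - 1*9488) - W(-207, -77) = (12091 - 1*9488) - 2*(-77) = (12091 - 9488) - 1*(-154) = 2603 + 154 = 2757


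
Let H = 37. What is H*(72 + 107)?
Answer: 6623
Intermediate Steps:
H*(72 + 107) = 37*(72 + 107) = 37*179 = 6623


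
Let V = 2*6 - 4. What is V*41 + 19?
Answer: 347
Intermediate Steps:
V = 8 (V = 12 - 4 = 8)
V*41 + 19 = 8*41 + 19 = 328 + 19 = 347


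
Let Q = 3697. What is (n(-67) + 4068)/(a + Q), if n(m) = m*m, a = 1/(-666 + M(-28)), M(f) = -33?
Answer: 5981343/2584202 ≈ 2.3146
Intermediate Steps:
a = -1/699 (a = 1/(-666 - 33) = 1/(-699) = -1/699 ≈ -0.0014306)
n(m) = m**2
(n(-67) + 4068)/(a + Q) = ((-67)**2 + 4068)/(-1/699 + 3697) = (4489 + 4068)/(2584202/699) = 8557*(699/2584202) = 5981343/2584202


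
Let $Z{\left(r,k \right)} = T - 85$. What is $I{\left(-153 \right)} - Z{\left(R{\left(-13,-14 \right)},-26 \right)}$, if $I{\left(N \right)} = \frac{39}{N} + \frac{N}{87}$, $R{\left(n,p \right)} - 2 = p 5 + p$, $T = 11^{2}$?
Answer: $- \frac{56222}{1479} \approx -38.014$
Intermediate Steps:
$T = 121$
$R{\left(n,p \right)} = 2 + 6 p$ ($R{\left(n,p \right)} = 2 + \left(p 5 + p\right) = 2 + \left(5 p + p\right) = 2 + 6 p$)
$Z{\left(r,k \right)} = 36$ ($Z{\left(r,k \right)} = 121 - 85 = 36$)
$I{\left(N \right)} = \frac{39}{N} + \frac{N}{87}$ ($I{\left(N \right)} = \frac{39}{N} + N \frac{1}{87} = \frac{39}{N} + \frac{N}{87}$)
$I{\left(-153 \right)} - Z{\left(R{\left(-13,-14 \right)},-26 \right)} = \left(\frac{39}{-153} + \frac{1}{87} \left(-153\right)\right) - 36 = \left(39 \left(- \frac{1}{153}\right) - \frac{51}{29}\right) - 36 = \left(- \frac{13}{51} - \frac{51}{29}\right) - 36 = - \frac{2978}{1479} - 36 = - \frac{56222}{1479}$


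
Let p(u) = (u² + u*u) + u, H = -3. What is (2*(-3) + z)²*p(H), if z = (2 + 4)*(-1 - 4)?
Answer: 19440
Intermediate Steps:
z = -30 (z = 6*(-5) = -30)
p(u) = u + 2*u² (p(u) = (u² + u²) + u = 2*u² + u = u + 2*u²)
(2*(-3) + z)²*p(H) = (2*(-3) - 30)²*(-3*(1 + 2*(-3))) = (-6 - 30)²*(-3*(1 - 6)) = (-36)²*(-3*(-5)) = 1296*15 = 19440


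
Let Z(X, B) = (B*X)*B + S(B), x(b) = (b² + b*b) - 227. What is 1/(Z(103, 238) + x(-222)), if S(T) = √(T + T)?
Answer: 5932673/35196608924453 - 2*√119/35196608924453 ≈ 1.6856e-7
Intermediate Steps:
S(T) = √2*√T (S(T) = √(2*T) = √2*√T)
x(b) = -227 + 2*b² (x(b) = (b² + b²) - 227 = 2*b² - 227 = -227 + 2*b²)
Z(X, B) = X*B² + √2*√B (Z(X, B) = (B*X)*B + √2*√B = X*B² + √2*√B)
1/(Z(103, 238) + x(-222)) = 1/((103*238² + √2*√238) + (-227 + 2*(-222)²)) = 1/((103*56644 + 2*√119) + (-227 + 2*49284)) = 1/((5834332 + 2*√119) + (-227 + 98568)) = 1/((5834332 + 2*√119) + 98341) = 1/(5932673 + 2*√119)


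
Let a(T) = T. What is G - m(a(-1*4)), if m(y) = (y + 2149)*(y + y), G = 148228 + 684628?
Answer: 850016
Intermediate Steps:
G = 832856
m(y) = 2*y*(2149 + y) (m(y) = (2149 + y)*(2*y) = 2*y*(2149 + y))
G - m(a(-1*4)) = 832856 - 2*(-1*4)*(2149 - 1*4) = 832856 - 2*(-4)*(2149 - 4) = 832856 - 2*(-4)*2145 = 832856 - 1*(-17160) = 832856 + 17160 = 850016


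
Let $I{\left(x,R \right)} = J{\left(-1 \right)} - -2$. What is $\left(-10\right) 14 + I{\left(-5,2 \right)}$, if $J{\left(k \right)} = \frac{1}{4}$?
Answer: $- \frac{551}{4} \approx -137.75$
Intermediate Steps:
$J{\left(k \right)} = \frac{1}{4}$
$I{\left(x,R \right)} = \frac{9}{4}$ ($I{\left(x,R \right)} = \frac{1}{4} - -2 = \frac{1}{4} + 2 = \frac{9}{4}$)
$\left(-10\right) 14 + I{\left(-5,2 \right)} = \left(-10\right) 14 + \frac{9}{4} = -140 + \frac{9}{4} = - \frac{551}{4}$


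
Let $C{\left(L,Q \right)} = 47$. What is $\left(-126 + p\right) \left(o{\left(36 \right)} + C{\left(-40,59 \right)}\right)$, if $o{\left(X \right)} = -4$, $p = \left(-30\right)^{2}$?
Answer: $33282$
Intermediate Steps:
$p = 900$
$\left(-126 + p\right) \left(o{\left(36 \right)} + C{\left(-40,59 \right)}\right) = \left(-126 + 900\right) \left(-4 + 47\right) = 774 \cdot 43 = 33282$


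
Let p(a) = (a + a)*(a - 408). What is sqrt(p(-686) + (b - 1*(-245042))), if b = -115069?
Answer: sqrt(1630941) ≈ 1277.1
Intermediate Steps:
p(a) = 2*a*(-408 + a) (p(a) = (2*a)*(-408 + a) = 2*a*(-408 + a))
sqrt(p(-686) + (b - 1*(-245042))) = sqrt(2*(-686)*(-408 - 686) + (-115069 - 1*(-245042))) = sqrt(2*(-686)*(-1094) + (-115069 + 245042)) = sqrt(1500968 + 129973) = sqrt(1630941)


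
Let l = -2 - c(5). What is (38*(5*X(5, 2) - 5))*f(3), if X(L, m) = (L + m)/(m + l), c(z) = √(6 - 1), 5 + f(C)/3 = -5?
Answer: 5700 + 7980*√5 ≈ 23544.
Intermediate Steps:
f(C) = -30 (f(C) = -15 + 3*(-5) = -15 - 15 = -30)
c(z) = √5
l = -2 - √5 ≈ -4.2361
X(L, m) = (L + m)/(-2 + m - √5) (X(L, m) = (L + m)/(m + (-2 - √5)) = (L + m)/(-2 + m - √5))
(38*(5*X(5, 2) - 5))*f(3) = (38*(5*((5 + 2)/(-2 + 2 - √5)) - 5))*(-30) = (38*(5*(7/(-√5)) - 5))*(-30) = (38*(5*(-√5/5*7) - 5))*(-30) = (38*(5*(-7*√5/5) - 5))*(-30) = (38*(-7*√5 - 5))*(-30) = (38*(-5 - 7*√5))*(-30) = (-190 - 266*√5)*(-30) = 5700 + 7980*√5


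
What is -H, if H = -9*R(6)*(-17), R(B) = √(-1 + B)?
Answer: -153*√5 ≈ -342.12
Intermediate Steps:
H = 153*√5 (H = -9*√(-1 + 6)*(-17) = -9*√5*(-17) = 153*√5 ≈ 342.12)
-H = -153*√5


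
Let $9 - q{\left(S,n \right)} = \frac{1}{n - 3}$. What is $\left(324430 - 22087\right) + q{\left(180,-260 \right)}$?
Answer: $\frac{79518577}{263} \approx 3.0235 \cdot 10^{5}$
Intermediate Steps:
$q{\left(S,n \right)} = 9 - \frac{1}{-3 + n}$ ($q{\left(S,n \right)} = 9 - \frac{1}{n - 3} = 9 - \frac{1}{-3 + n}$)
$\left(324430 - 22087\right) + q{\left(180,-260 \right)} = \left(324430 - 22087\right) + \frac{-28 + 9 \left(-260\right)}{-3 - 260} = 302343 + \frac{-28 - 2340}{-263} = 302343 - - \frac{2368}{263} = 302343 + \frac{2368}{263} = \frac{79518577}{263}$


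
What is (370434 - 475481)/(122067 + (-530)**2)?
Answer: -105047/402967 ≈ -0.26068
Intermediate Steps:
(370434 - 475481)/(122067 + (-530)**2) = -105047/(122067 + 280900) = -105047/402967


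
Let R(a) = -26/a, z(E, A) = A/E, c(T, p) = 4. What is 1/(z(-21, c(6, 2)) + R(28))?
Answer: -42/47 ≈ -0.89362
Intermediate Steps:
1/(z(-21, c(6, 2)) + R(28)) = 1/(4/(-21) - 26/28) = 1/(4*(-1/21) - 26*1/28) = 1/(-4/21 - 13/14) = 1/(-47/42) = -42/47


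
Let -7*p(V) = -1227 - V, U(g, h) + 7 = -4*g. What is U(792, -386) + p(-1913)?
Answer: -3273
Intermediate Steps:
U(g, h) = -7 - 4*g
p(V) = 1227/7 + V/7 (p(V) = -(-1227 - V)/7 = 1227/7 + V/7)
U(792, -386) + p(-1913) = (-7 - 4*792) + (1227/7 + (⅐)*(-1913)) = (-7 - 3168) + (1227/7 - 1913/7) = -3175 - 98 = -3273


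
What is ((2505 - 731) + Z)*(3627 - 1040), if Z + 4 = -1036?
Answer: 1898858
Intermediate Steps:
Z = -1040 (Z = -4 - 1036 = -1040)
((2505 - 731) + Z)*(3627 - 1040) = ((2505 - 731) - 1040)*(3627 - 1040) = (1774 - 1040)*2587 = 734*2587 = 1898858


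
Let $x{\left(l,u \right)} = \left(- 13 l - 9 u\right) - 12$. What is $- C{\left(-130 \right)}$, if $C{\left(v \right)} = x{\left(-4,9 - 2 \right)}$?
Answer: $23$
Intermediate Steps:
$x{\left(l,u \right)} = -12 - 13 l - 9 u$
$C{\left(v \right)} = -23$ ($C{\left(v \right)} = -12 - -52 - 9 \left(9 - 2\right) = -12 + 52 - 63 = -23$)
$- C{\left(-130 \right)} = \left(-1\right) \left(-23\right) = 23$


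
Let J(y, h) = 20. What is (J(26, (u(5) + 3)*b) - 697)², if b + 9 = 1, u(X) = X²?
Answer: 458329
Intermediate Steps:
b = -8 (b = -9 + 1 = -8)
(J(26, (u(5) + 3)*b) - 697)² = (20 - 697)² = (-677)² = 458329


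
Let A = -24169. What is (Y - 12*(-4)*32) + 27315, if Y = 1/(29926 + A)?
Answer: 166095208/5757 ≈ 28851.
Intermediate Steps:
Y = 1/5757 (Y = 1/(29926 - 24169) = 1/5757 ≈ 0.00017370)
(Y - 12*(-4)*32) + 27315 = (1/5757 - 12*(-4)*32) + 27315 = (1/5757 + 48*32) + 27315 = (1/5757 + 1536) + 27315 = 8842753/5757 + 27315 = 166095208/5757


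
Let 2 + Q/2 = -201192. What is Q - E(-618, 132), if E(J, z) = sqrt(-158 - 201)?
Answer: -402388 - I*sqrt(359) ≈ -4.0239e+5 - 18.947*I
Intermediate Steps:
Q = -402388 (Q = -4 + 2*(-201192) = -4 - 402384 = -402388)
E(J, z) = I*sqrt(359) (E(J, z) = sqrt(-359) = I*sqrt(359))
Q - E(-618, 132) = -402388 - I*sqrt(359)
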